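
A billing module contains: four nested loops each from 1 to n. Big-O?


Reasoning: four levels of nesting
Complexity: O(n^4)

O(n^4)


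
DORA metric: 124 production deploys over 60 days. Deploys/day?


Formula: deployments per day = releases / days
= 124 / 60
= 2.067 deploys/day
(equivalently, 14.47 deploys/week)

2.067 deploys/day


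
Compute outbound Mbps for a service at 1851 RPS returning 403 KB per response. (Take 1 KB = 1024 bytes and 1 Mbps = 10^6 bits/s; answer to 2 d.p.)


Formula: Mbps = payload_bytes * RPS * 8 / 1e6
Payload per request = 403 KB = 403 * 1024 = 412672 bytes
Total bytes/sec = 412672 * 1851 = 763855872
Total bits/sec = 763855872 * 8 = 6110846976
Mbps = 6110846976 / 1e6 = 6110.85

6110.85 Mbps


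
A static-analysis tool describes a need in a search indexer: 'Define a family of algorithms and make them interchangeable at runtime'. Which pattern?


This matches the Strategy pattern

Strategy


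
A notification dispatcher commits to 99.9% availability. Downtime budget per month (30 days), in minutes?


Formula: allowed downtime = period * (100 - SLA) / 100
Period (month (30 days)) = 43200 minutes
Unavailability fraction = (100 - 99.9) / 100
Allowed downtime = 43200 * (100 - 99.9) / 100
Allowed downtime = 43.2 minutes

43.2 minutes


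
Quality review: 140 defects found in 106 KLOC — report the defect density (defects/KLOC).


Defect density = defects / KLOC
Defect density = 140 / 106
Defect density = 1.321 defects/KLOC

1.321 defects/KLOC


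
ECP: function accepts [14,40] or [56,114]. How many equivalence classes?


Valid ranges: [14,40] and [56,114]
Class 1: x < 14 — invalid
Class 2: 14 ≤ x ≤ 40 — valid
Class 3: 40 < x < 56 — invalid (gap between ranges)
Class 4: 56 ≤ x ≤ 114 — valid
Class 5: x > 114 — invalid
Total equivalence classes: 5

5 equivalence classes


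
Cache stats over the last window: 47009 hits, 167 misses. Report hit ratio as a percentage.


Formula: hit rate = hits / (hits + misses) * 100
hit rate = 47009 / (47009 + 167) * 100
hit rate = 47009 / 47176 * 100
hit rate = 99.65%

99.65%


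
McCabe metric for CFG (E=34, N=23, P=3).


Formula: V(G) = E - N + 2P
V(G) = 34 - 23 + 2*3
V(G) = 11 + 6
V(G) = 17

17


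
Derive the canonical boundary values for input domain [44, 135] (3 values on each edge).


Range: [44, 135]
Boundaries: just below min, min, min+1, max-1, max, just above max
Values: [43, 44, 45, 134, 135, 136]

[43, 44, 45, 134, 135, 136]


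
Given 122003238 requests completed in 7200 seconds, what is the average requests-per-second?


Formula: throughput = requests / seconds
throughput = 122003238 / 7200
throughput = 16944.89 requests/second

16944.89 requests/second


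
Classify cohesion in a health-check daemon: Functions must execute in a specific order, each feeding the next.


Reasoning: Output of one is input to next
Type: Sequential cohesion

Sequential cohesion


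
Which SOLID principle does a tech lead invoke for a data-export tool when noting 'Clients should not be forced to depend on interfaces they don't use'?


This describes the Interface Segregation Principle (ISP)

Interface Segregation Principle (ISP)


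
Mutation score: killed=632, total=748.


Mutation score = killed / total * 100
Mutation score = 632 / 748 * 100
Mutation score = 84.49%

84.49%


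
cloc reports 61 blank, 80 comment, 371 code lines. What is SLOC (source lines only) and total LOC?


Total LOC = blank + comment + code
Total LOC = 61 + 80 + 371 = 512
SLOC (source only) = code = 371

Total LOC: 512, SLOC: 371


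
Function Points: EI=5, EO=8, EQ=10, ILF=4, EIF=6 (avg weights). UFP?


UFP = EI*4 + EO*5 + EQ*4 + ILF*10 + EIF*7
UFP = 5*4 + 8*5 + 10*4 + 4*10 + 6*7
UFP = 20 + 40 + 40 + 40 + 42
UFP = 182

182


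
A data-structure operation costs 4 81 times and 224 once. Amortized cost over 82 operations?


Formula: Amortized cost = Total cost / Operations
Total cost = (81 * 4) + (1 * 224)
Total cost = 324 + 224 = 548
Amortized = 548 / 82 = 6.6829

6.6829


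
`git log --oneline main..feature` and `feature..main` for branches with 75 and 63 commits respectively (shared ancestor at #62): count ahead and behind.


Common ancestor: commit #62
feature commits after divergence: 75 - 62 = 13
main commits after divergence: 63 - 62 = 1
feature is 13 commits ahead of main
main is 1 commits ahead of feature

feature ahead: 13, main ahead: 1


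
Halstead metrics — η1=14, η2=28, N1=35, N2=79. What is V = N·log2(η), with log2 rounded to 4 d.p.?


Formula: V = N * log2(η), where N = N1 + N2 and η = η1 + η2
η = 14 + 28 = 42
N = 35 + 79 = 114
log2(42) ≈ 5.3923
V = 114 * 5.3923 = 614.72

614.72


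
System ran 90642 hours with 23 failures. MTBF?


Formula: MTBF = Total operating time / Number of failures
MTBF = 90642 / 23
MTBF = 3940.96 hours

3940.96 hours


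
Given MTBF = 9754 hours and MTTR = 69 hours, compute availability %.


Availability = MTBF / (MTBF + MTTR)
Availability = 9754 / (9754 + 69)
Availability = 9754 / 9823
Availability = 99.2976%

99.2976%


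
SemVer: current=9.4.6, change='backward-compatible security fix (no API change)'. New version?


Current: 9.4.6
Change category: 'backward-compatible security fix (no API change)' → patch bump
SemVer rule: patch bump → increment PATCH (MAJOR and MINOR unchanged)
New: 9.4.7

9.4.7


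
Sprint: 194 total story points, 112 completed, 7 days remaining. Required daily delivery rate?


Formula: Required rate = Remaining points / Days left
Remaining = 194 - 112 = 82 points
Required rate = 82 / 7 = 11.71 points/day

11.71 points/day


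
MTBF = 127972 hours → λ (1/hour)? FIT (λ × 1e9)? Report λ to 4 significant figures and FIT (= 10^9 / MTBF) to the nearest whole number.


Formula: λ = 1 / MTBF; FIT = λ × 1e9 = 1e9 / MTBF
λ = 1 / 127972 ≈ 7.814e-06 failures/hour
FIT = 1e9 / 127972 ≈ 7814 failures per 1e9 hours (nearest whole number)

λ = 7.814e-06 /h, FIT = 7814


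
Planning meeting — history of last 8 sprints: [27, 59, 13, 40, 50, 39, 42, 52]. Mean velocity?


Formula: Avg velocity = Total points / Number of sprints
Points: [27, 59, 13, 40, 50, 39, 42, 52]
Sum = 27 + 59 + 13 + 40 + 50 + 39 + 42 + 52 = 322
Avg velocity = 322 / 8 = 40.25 points/sprint

40.25 points/sprint


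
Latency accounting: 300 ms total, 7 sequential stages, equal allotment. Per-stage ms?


Formula: per_stage = total_budget / stages
per_stage = 300 / 7
per_stage = 42.86 ms

42.86 ms


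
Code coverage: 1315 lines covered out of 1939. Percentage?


Coverage = covered / total * 100
Coverage = 1315 / 1939 * 100
Coverage = 67.82%

67.82%


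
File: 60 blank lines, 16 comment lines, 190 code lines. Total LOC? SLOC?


Total LOC = blank + comment + code
Total LOC = 60 + 16 + 190 = 266
SLOC (source only) = code = 190

Total LOC: 266, SLOC: 190


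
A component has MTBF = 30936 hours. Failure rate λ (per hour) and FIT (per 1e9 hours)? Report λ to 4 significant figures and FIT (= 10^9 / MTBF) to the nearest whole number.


Formula: λ = 1 / MTBF; FIT = λ × 1e9 = 1e9 / MTBF
λ = 1 / 30936 ≈ 3.232e-05 failures/hour
FIT = 1e9 / 30936 ≈ 32325 failures per 1e9 hours (nearest whole number)

λ = 3.232e-05 /h, FIT = 32325


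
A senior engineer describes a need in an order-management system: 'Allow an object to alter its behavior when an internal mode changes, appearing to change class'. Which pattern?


This matches the State pattern

State


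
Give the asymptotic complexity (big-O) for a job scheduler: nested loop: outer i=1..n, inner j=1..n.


Reasoning: n iterations times n iterations
Complexity: O(n^2)

O(n^2)


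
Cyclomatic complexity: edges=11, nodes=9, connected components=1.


Formula: V(G) = E - N + 2P
V(G) = 11 - 9 + 2*1
V(G) = 2 + 2
V(G) = 4

4


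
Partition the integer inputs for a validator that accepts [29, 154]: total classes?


Valid range: [29, 154]
Class 1: x < 29 — invalid
Class 2: 29 ≤ x ≤ 154 — valid
Class 3: x > 154 — invalid
Total equivalence classes: 3

3 equivalence classes


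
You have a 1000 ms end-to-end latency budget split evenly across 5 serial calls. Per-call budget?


Formula: per_stage = total_budget / stages
per_stage = 1000 / 5
per_stage = 200.0 ms

200.0 ms


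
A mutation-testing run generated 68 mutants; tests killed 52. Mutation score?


Mutation score = killed / total * 100
Mutation score = 52 / 68 * 100
Mutation score = 76.47%

76.47%


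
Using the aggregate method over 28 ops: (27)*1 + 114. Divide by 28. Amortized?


Formula: Amortized cost = Total cost / Operations
Total cost = (27 * 1) + (1 * 114)
Total cost = 27 + 114 = 141
Amortized = 141 / 28 = 5.0357

5.0357


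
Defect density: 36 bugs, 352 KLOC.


Defect density = defects / KLOC
Defect density = 36 / 352
Defect density = 0.102 defects/KLOC

0.102 defects/KLOC


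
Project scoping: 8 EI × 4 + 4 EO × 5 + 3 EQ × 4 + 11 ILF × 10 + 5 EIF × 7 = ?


UFP = EI*4 + EO*5 + EQ*4 + ILF*10 + EIF*7
UFP = 8*4 + 4*5 + 3*4 + 11*10 + 5*7
UFP = 32 + 20 + 12 + 110 + 35
UFP = 209

209


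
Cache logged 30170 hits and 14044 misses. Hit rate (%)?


Formula: hit rate = hits / (hits + misses) * 100
hit rate = 30170 / (30170 + 14044) * 100
hit rate = 30170 / 44214 * 100
hit rate = 68.24%

68.24%


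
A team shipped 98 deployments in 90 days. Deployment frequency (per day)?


Formula: deployments per day = releases / days
= 98 / 90
= 1.089 deploys/day
(equivalently, 7.62 deploys/week)

1.089 deploys/day


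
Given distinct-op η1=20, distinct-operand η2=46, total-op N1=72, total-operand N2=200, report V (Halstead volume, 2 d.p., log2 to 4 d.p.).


Formula: V = N * log2(η), where N = N1 + N2 and η = η1 + η2
η = 20 + 46 = 66
N = 72 + 200 = 272
log2(66) ≈ 6.0444
V = 272 * 6.0444 = 1644.08

1644.08


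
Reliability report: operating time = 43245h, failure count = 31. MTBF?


Formula: MTBF = Total operating time / Number of failures
MTBF = 43245 / 31
MTBF = 1395.0 hours

1395.0 hours


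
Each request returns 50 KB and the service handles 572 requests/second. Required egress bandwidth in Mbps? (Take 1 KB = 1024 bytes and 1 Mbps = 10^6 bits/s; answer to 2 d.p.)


Formula: Mbps = payload_bytes * RPS * 8 / 1e6
Payload per request = 50 KB = 50 * 1024 = 51200 bytes
Total bytes/sec = 51200 * 572 = 29286400
Total bits/sec = 29286400 * 8 = 234291200
Mbps = 234291200 / 1e6 = 234.29

234.29 Mbps


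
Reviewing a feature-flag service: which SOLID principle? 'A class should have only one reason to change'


This describes the Single Responsibility Principle (SRP)

Single Responsibility Principle (SRP)


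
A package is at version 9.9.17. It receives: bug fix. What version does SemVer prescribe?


Current: 9.9.17
Change category: 'bug fix' → patch bump
SemVer rule: patch bump → increment PATCH (MAJOR and MINOR unchanged)
New: 9.9.18

9.9.18


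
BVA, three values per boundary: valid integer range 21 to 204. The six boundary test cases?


Range: [21, 204]
Boundaries: just below min, min, min+1, max-1, max, just above max
Values: [20, 21, 22, 203, 204, 205]

[20, 21, 22, 203, 204, 205]


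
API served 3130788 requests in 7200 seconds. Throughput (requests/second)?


Formula: throughput = requests / seconds
throughput = 3130788 / 7200
throughput = 434.83 requests/second

434.83 requests/second


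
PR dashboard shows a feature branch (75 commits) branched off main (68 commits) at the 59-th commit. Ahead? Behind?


Common ancestor: commit #59
feature commits after divergence: 75 - 59 = 16
main commits after divergence: 68 - 59 = 9
feature is 16 commits ahead of main
main is 9 commits ahead of feature

feature ahead: 16, main ahead: 9


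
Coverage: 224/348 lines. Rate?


Coverage = covered / total * 100
Coverage = 224 / 348 * 100
Coverage = 64.37%

64.37%


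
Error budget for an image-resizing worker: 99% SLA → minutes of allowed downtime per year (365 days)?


Formula: allowed downtime = period * (100 - SLA) / 100
Period (year (365 days)) = 525600 minutes
Unavailability fraction = (100 - 99.0) / 100
Allowed downtime = 525600 * (100 - 99.0) / 100
Allowed downtime = 5256.0 minutes

5256.0 minutes


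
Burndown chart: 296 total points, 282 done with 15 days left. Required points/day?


Formula: Required rate = Remaining points / Days left
Remaining = 296 - 282 = 14 points
Required rate = 14 / 15 = 0.93 points/day

0.93 points/day


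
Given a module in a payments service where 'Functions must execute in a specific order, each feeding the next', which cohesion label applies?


Reasoning: Output of one is input to next
Type: Sequential cohesion

Sequential cohesion


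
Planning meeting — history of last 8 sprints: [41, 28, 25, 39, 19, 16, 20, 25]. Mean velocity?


Formula: Avg velocity = Total points / Number of sprints
Points: [41, 28, 25, 39, 19, 16, 20, 25]
Sum = 41 + 28 + 25 + 39 + 19 + 16 + 20 + 25 = 213
Avg velocity = 213 / 8 = 26.63 points/sprint

26.63 points/sprint


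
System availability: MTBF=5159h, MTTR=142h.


Availability = MTBF / (MTBF + MTTR)
Availability = 5159 / (5159 + 142)
Availability = 5159 / 5301
Availability = 97.3213%

97.3213%


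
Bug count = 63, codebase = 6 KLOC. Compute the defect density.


Defect density = defects / KLOC
Defect density = 63 / 6
Defect density = 10.5 defects/KLOC

10.5 defects/KLOC


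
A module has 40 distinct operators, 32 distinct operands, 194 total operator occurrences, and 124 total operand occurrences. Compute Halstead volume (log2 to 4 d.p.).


Formula: V = N * log2(η), where N = N1 + N2 and η = η1 + η2
η = 40 + 32 = 72
N = 194 + 124 = 318
log2(72) ≈ 6.1699
V = 318 * 6.1699 = 1962.03

1962.03


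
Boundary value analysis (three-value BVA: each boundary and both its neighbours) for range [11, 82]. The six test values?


Range: [11, 82]
Boundaries: just below min, min, min+1, max-1, max, just above max
Values: [10, 11, 12, 81, 82, 83]

[10, 11, 12, 81, 82, 83]


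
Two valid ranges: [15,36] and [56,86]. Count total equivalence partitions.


Valid ranges: [15,36] and [56,86]
Class 1: x < 15 — invalid
Class 2: 15 ≤ x ≤ 36 — valid
Class 3: 36 < x < 56 — invalid (gap between ranges)
Class 4: 56 ≤ x ≤ 86 — valid
Class 5: x > 86 — invalid
Total equivalence classes: 5

5 equivalence classes


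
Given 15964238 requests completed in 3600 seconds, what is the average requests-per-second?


Formula: throughput = requests / seconds
throughput = 15964238 / 3600
throughput = 4434.51 requests/second

4434.51 requests/second


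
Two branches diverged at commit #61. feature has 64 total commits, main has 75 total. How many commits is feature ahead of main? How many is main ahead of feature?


Common ancestor: commit #61
feature commits after divergence: 64 - 61 = 3
main commits after divergence: 75 - 61 = 14
feature is 3 commits ahead of main
main is 14 commits ahead of feature

feature ahead: 3, main ahead: 14


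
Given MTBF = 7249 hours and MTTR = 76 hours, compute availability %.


Availability = MTBF / (MTBF + MTTR)
Availability = 7249 / (7249 + 76)
Availability = 7249 / 7325
Availability = 98.9625%

98.9625%


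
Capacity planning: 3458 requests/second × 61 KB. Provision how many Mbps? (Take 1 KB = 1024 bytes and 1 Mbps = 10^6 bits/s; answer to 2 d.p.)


Formula: Mbps = payload_bytes * RPS * 8 / 1e6
Payload per request = 61 KB = 61 * 1024 = 62464 bytes
Total bytes/sec = 62464 * 3458 = 216000512
Total bits/sec = 216000512 * 8 = 1728004096
Mbps = 1728004096 / 1e6 = 1728.0

1728.0 Mbps


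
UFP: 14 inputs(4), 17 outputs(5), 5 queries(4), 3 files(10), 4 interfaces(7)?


UFP = EI*4 + EO*5 + EQ*4 + ILF*10 + EIF*7
UFP = 14*4 + 17*5 + 5*4 + 3*10 + 4*7
UFP = 56 + 85 + 20 + 30 + 28
UFP = 219

219


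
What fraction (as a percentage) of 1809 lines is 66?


Coverage = covered / total * 100
Coverage = 66 / 1809 * 100
Coverage = 3.65%

3.65%


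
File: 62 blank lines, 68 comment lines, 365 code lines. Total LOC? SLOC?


Total LOC = blank + comment + code
Total LOC = 62 + 68 + 365 = 495
SLOC (source only) = code = 365

Total LOC: 495, SLOC: 365


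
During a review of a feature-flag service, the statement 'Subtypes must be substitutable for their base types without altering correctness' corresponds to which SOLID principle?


This describes the Liskov Substitution Principle (LSP)

Liskov Substitution Principle (LSP)


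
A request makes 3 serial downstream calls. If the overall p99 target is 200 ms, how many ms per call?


Formula: per_stage = total_budget / stages
per_stage = 200 / 3
per_stage = 66.67 ms

66.67 ms


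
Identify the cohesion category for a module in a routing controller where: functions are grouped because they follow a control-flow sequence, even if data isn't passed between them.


Reasoning: Grouped by order of execution within a routine, not by data flow
Type: Procedural cohesion

Procedural cohesion


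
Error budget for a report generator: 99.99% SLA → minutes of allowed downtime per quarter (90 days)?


Formula: allowed downtime = period * (100 - SLA) / 100
Period (quarter (90 days)) = 129600 minutes
Unavailability fraction = (100 - 99.99) / 100
Allowed downtime = 129600 * (100 - 99.99) / 100
Allowed downtime = 12.96 minutes

12.96 minutes


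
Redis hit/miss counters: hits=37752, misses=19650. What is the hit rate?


Formula: hit rate = hits / (hits + misses) * 100
hit rate = 37752 / (37752 + 19650) * 100
hit rate = 37752 / 57402 * 100
hit rate = 65.77%

65.77%


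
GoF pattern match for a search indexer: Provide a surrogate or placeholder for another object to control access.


This matches the Proxy pattern

Proxy


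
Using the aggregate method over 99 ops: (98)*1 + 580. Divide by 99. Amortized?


Formula: Amortized cost = Total cost / Operations
Total cost = (98 * 1) + (1 * 580)
Total cost = 98 + 580 = 678
Amortized = 678 / 99 = 6.8485

6.8485


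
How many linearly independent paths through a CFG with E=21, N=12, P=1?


Formula: V(G) = E - N + 2P
V(G) = 21 - 12 + 2*1
V(G) = 9 + 2
V(G) = 11

11


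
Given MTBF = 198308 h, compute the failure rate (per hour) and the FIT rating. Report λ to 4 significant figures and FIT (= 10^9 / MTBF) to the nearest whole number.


Formula: λ = 1 / MTBF; FIT = λ × 1e9 = 1e9 / MTBF
λ = 1 / 198308 ≈ 5.043e-06 failures/hour
FIT = 1e9 / 198308 ≈ 5043 failures per 1e9 hours (nearest whole number)

λ = 5.043e-06 /h, FIT = 5043


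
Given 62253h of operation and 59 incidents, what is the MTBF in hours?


Formula: MTBF = Total operating time / Number of failures
MTBF = 62253 / 59
MTBF = 1055.14 hours

1055.14 hours


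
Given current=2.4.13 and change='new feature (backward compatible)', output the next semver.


Current: 2.4.13
Change category: 'new feature (backward compatible)' → minor bump
SemVer rule: minor bump → increment MINOR, reset PATCH to 0 (MAJOR unchanged)
New: 2.5.0

2.5.0


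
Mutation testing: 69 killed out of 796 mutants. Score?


Mutation score = killed / total * 100
Mutation score = 69 / 796 * 100
Mutation score = 8.67%

8.67%


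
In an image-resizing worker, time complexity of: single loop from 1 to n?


Reasoning: one pass through n items
Complexity: O(n)

O(n)


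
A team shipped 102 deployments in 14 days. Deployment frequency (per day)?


Formula: deployments per day = releases / days
= 102 / 14
= 7.286 deploys/day
(equivalently, 51.0 deploys/week)

7.286 deploys/day


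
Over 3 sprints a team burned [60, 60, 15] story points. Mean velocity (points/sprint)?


Formula: Avg velocity = Total points / Number of sprints
Points: [60, 60, 15]
Sum = 60 + 60 + 15 = 135
Avg velocity = 135 / 3 = 45.0 points/sprint

45.0 points/sprint


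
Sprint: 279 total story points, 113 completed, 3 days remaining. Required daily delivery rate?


Formula: Required rate = Remaining points / Days left
Remaining = 279 - 113 = 166 points
Required rate = 166 / 3 = 55.33 points/day

55.33 points/day


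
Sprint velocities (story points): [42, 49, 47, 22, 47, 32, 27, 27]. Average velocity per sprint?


Formula: Avg velocity = Total points / Number of sprints
Points: [42, 49, 47, 22, 47, 32, 27, 27]
Sum = 42 + 49 + 47 + 22 + 47 + 32 + 27 + 27 = 293
Avg velocity = 293 / 8 = 36.63 points/sprint

36.63 points/sprint


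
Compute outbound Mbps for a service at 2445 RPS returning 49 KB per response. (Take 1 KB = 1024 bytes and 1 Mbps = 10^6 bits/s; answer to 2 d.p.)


Formula: Mbps = payload_bytes * RPS * 8 / 1e6
Payload per request = 49 KB = 49 * 1024 = 50176 bytes
Total bytes/sec = 50176 * 2445 = 122680320
Total bits/sec = 122680320 * 8 = 981442560
Mbps = 981442560 / 1e6 = 981.44

981.44 Mbps


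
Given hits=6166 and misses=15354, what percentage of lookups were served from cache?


Formula: hit rate = hits / (hits + misses) * 100
hit rate = 6166 / (6166 + 15354) * 100
hit rate = 6166 / 21520 * 100
hit rate = 28.65%

28.65%


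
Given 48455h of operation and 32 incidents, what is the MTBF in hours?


Formula: MTBF = Total operating time / Number of failures
MTBF = 48455 / 32
MTBF = 1514.22 hours

1514.22 hours


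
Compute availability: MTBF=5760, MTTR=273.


Availability = MTBF / (MTBF + MTTR)
Availability = 5760 / (5760 + 273)
Availability = 5760 / 6033
Availability = 95.4749%

95.4749%


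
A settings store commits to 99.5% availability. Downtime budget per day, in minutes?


Formula: allowed downtime = period * (100 - SLA) / 100
Period (day) = 1440 minutes
Unavailability fraction = (100 - 99.5) / 100
Allowed downtime = 1440 * (100 - 99.5) / 100
Allowed downtime = 7.2 minutes

7.2 minutes


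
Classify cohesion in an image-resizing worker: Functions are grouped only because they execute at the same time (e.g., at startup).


Reasoning: Related by timing only
Type: Temporal cohesion

Temporal cohesion


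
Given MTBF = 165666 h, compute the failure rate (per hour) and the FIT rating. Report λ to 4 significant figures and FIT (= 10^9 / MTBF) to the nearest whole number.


Formula: λ = 1 / MTBF; FIT = λ × 1e9 = 1e9 / MTBF
λ = 1 / 165666 ≈ 6.036e-06 failures/hour
FIT = 1e9 / 165666 ≈ 6036 failures per 1e9 hours (nearest whole number)

λ = 6.036e-06 /h, FIT = 6036


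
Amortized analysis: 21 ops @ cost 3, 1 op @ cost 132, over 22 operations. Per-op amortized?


Formula: Amortized cost = Total cost / Operations
Total cost = (21 * 3) + (1 * 132)
Total cost = 63 + 132 = 195
Amortized = 195 / 22 = 8.8636

8.8636


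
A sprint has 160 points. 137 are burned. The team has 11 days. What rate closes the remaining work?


Formula: Required rate = Remaining points / Days left
Remaining = 160 - 137 = 23 points
Required rate = 23 / 11 = 2.09 points/day

2.09 points/day


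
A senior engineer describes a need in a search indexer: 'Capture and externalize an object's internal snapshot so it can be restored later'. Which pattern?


This matches the Memento pattern

Memento


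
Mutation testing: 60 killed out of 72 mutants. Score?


Mutation score = killed / total * 100
Mutation score = 60 / 72 * 100
Mutation score = 83.33%

83.33%


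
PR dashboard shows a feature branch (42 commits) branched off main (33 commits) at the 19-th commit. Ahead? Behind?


Common ancestor: commit #19
feature commits after divergence: 42 - 19 = 23
main commits after divergence: 33 - 19 = 14
feature is 23 commits ahead of main
main is 14 commits ahead of feature

feature ahead: 23, main ahead: 14


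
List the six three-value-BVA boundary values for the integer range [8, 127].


Range: [8, 127]
Boundaries: just below min, min, min+1, max-1, max, just above max
Values: [7, 8, 9, 126, 127, 128]

[7, 8, 9, 126, 127, 128]


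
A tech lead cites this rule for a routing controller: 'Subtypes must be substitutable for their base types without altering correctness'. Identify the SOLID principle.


This describes the Liskov Substitution Principle (LSP)

Liskov Substitution Principle (LSP)


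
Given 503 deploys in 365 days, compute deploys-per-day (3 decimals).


Formula: deployments per day = releases / days
= 503 / 365
= 1.378 deploys/day
(equivalently, 9.65 deploys/week)

1.378 deploys/day


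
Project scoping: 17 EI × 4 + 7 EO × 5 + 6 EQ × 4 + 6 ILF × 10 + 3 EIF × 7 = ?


UFP = EI*4 + EO*5 + EQ*4 + ILF*10 + EIF*7
UFP = 17*4 + 7*5 + 6*4 + 6*10 + 3*7
UFP = 68 + 35 + 24 + 60 + 21
UFP = 208

208


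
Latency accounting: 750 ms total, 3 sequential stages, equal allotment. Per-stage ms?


Formula: per_stage = total_budget / stages
per_stage = 750 / 3
per_stage = 250.0 ms

250.0 ms


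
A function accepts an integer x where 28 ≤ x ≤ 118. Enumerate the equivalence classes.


Valid range: [28, 118]
Class 1: x < 28 — invalid
Class 2: 28 ≤ x ≤ 118 — valid
Class 3: x > 118 — invalid
Total equivalence classes: 3

3 equivalence classes


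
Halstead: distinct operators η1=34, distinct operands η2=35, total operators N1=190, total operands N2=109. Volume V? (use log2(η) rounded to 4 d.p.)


Formula: V = N * log2(η), where N = N1 + N2 and η = η1 + η2
η = 34 + 35 = 69
N = 190 + 109 = 299
log2(69) ≈ 6.1085
V = 299 * 6.1085 = 1826.44

1826.44


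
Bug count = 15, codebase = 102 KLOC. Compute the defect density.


Defect density = defects / KLOC
Defect density = 15 / 102
Defect density = 0.147 defects/KLOC

0.147 defects/KLOC


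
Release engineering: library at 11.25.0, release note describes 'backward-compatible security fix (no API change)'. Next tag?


Current: 11.25.0
Change category: 'backward-compatible security fix (no API change)' → patch bump
SemVer rule: patch bump → increment PATCH (MAJOR and MINOR unchanged)
New: 11.25.1

11.25.1


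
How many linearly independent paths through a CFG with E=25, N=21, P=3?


Formula: V(G) = E - N + 2P
V(G) = 25 - 21 + 2*3
V(G) = 4 + 6
V(G) = 10

10


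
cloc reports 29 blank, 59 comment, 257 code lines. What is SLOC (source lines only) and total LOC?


Total LOC = blank + comment + code
Total LOC = 29 + 59 + 257 = 345
SLOC (source only) = code = 257

Total LOC: 345, SLOC: 257


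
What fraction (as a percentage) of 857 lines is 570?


Coverage = covered / total * 100
Coverage = 570 / 857 * 100
Coverage = 66.51%

66.51%


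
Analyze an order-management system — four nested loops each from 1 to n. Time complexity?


Reasoning: four levels of nesting
Complexity: O(n^4)

O(n^4)


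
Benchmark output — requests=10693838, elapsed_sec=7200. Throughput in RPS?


Formula: throughput = requests / seconds
throughput = 10693838 / 7200
throughput = 1485.26 requests/second

1485.26 requests/second


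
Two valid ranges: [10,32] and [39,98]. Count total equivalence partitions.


Valid ranges: [10,32] and [39,98]
Class 1: x < 10 — invalid
Class 2: 10 ≤ x ≤ 32 — valid
Class 3: 32 < x < 39 — invalid (gap between ranges)
Class 4: 39 ≤ x ≤ 98 — valid
Class 5: x > 98 — invalid
Total equivalence classes: 5

5 equivalence classes


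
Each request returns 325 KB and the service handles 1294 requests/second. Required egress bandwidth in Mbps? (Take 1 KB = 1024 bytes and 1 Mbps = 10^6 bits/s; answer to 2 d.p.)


Formula: Mbps = payload_bytes * RPS * 8 / 1e6
Payload per request = 325 KB = 325 * 1024 = 332800 bytes
Total bytes/sec = 332800 * 1294 = 430643200
Total bits/sec = 430643200 * 8 = 3445145600
Mbps = 3445145600 / 1e6 = 3445.15

3445.15 Mbps


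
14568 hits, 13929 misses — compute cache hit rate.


Formula: hit rate = hits / (hits + misses) * 100
hit rate = 14568 / (14568 + 13929) * 100
hit rate = 14568 / 28497 * 100
hit rate = 51.12%

51.12%


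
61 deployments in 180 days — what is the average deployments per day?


Formula: deployments per day = releases / days
= 61 / 180
= 0.339 deploys/day
(equivalently, 2.37 deploys/week)

0.339 deploys/day


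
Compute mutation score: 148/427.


Mutation score = killed / total * 100
Mutation score = 148 / 427 * 100
Mutation score = 34.66%

34.66%


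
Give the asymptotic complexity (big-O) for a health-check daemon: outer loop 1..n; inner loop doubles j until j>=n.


Reasoning: linear outer times logarithmic inner
Complexity: O(n log n)

O(n log n)


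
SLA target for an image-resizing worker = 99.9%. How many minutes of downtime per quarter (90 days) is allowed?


Formula: allowed downtime = period * (100 - SLA) / 100
Period (quarter (90 days)) = 129600 minutes
Unavailability fraction = (100 - 99.9) / 100
Allowed downtime = 129600 * (100 - 99.9) / 100
Allowed downtime = 129.6 minutes

129.6 minutes


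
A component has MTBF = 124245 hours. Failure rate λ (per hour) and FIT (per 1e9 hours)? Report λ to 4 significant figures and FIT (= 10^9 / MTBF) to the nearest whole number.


Formula: λ = 1 / MTBF; FIT = λ × 1e9 = 1e9 / MTBF
λ = 1 / 124245 ≈ 8.049e-06 failures/hour
FIT = 1e9 / 124245 ≈ 8049 failures per 1e9 hours (nearest whole number)

λ = 8.049e-06 /h, FIT = 8049


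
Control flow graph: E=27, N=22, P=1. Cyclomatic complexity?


Formula: V(G) = E - N + 2P
V(G) = 27 - 22 + 2*1
V(G) = 5 + 2
V(G) = 7

7


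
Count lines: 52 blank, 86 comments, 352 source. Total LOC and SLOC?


Total LOC = blank + comment + code
Total LOC = 52 + 86 + 352 = 490
SLOC (source only) = code = 352

Total LOC: 490, SLOC: 352


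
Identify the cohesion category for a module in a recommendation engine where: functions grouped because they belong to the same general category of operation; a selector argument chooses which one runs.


Reasoning: Grouped by category of activity, not by data or sequence
Type: Logical cohesion

Logical cohesion


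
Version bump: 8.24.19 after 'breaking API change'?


Current: 8.24.19
Change category: 'breaking API change' → major bump
SemVer rule: major bump → increment MAJOR, reset MINOR and PATCH to 0
New: 9.0.0

9.0.0


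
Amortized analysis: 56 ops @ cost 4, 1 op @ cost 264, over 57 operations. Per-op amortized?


Formula: Amortized cost = Total cost / Operations
Total cost = (56 * 4) + (1 * 264)
Total cost = 224 + 264 = 488
Amortized = 488 / 57 = 8.5614

8.5614


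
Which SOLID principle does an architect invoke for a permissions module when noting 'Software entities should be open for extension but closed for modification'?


This describes the Open/Closed Principle (OCP)

Open/Closed Principle (OCP)


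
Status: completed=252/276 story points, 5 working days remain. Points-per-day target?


Formula: Required rate = Remaining points / Days left
Remaining = 276 - 252 = 24 points
Required rate = 24 / 5 = 4.8 points/day

4.8 points/day


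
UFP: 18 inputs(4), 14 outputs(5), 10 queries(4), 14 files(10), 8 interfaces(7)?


UFP = EI*4 + EO*5 + EQ*4 + ILF*10 + EIF*7
UFP = 18*4 + 14*5 + 10*4 + 14*10 + 8*7
UFP = 72 + 70 + 40 + 140 + 56
UFP = 378

378


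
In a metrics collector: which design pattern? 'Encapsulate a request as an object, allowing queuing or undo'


This matches the Command pattern

Command


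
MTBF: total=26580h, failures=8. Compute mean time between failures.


Formula: MTBF = Total operating time / Number of failures
MTBF = 26580 / 8
MTBF = 3322.5 hours

3322.5 hours


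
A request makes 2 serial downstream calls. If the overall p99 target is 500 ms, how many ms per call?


Formula: per_stage = total_budget / stages
per_stage = 500 / 2
per_stage = 250.0 ms

250.0 ms


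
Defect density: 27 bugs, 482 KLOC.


Defect density = defects / KLOC
Defect density = 27 / 482
Defect density = 0.056 defects/KLOC

0.056 defects/KLOC


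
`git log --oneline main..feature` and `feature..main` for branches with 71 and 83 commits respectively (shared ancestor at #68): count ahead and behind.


Common ancestor: commit #68
feature commits after divergence: 71 - 68 = 3
main commits after divergence: 83 - 68 = 15
feature is 3 commits ahead of main
main is 15 commits ahead of feature

feature ahead: 3, main ahead: 15


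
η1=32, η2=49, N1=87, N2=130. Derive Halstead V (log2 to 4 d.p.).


Formula: V = N * log2(η), where N = N1 + N2 and η = η1 + η2
η = 32 + 49 = 81
N = 87 + 130 = 217
log2(81) ≈ 6.3399
V = 217 * 6.3399 = 1375.76

1375.76


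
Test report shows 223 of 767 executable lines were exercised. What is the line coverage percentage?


Coverage = covered / total * 100
Coverage = 223 / 767 * 100
Coverage = 29.07%

29.07%


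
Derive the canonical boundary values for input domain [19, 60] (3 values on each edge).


Range: [19, 60]
Boundaries: just below min, min, min+1, max-1, max, just above max
Values: [18, 19, 20, 59, 60, 61]

[18, 19, 20, 59, 60, 61]


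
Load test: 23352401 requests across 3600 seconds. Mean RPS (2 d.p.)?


Formula: throughput = requests / seconds
throughput = 23352401 / 3600
throughput = 6486.78 requests/second

6486.78 requests/second


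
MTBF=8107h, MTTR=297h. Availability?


Availability = MTBF / (MTBF + MTTR)
Availability = 8107 / (8107 + 297)
Availability = 8107 / 8404
Availability = 96.466%

96.466%


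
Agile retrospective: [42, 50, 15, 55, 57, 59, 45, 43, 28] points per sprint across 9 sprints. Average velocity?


Formula: Avg velocity = Total points / Number of sprints
Points: [42, 50, 15, 55, 57, 59, 45, 43, 28]
Sum = 42 + 50 + 15 + 55 + 57 + 59 + 45 + 43 + 28 = 394
Avg velocity = 394 / 9 = 43.78 points/sprint

43.78 points/sprint


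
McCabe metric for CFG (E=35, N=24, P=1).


Formula: V(G) = E - N + 2P
V(G) = 35 - 24 + 2*1
V(G) = 11 + 2
V(G) = 13

13


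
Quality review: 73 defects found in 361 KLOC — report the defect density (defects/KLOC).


Defect density = defects / KLOC
Defect density = 73 / 361
Defect density = 0.202 defects/KLOC

0.202 defects/KLOC


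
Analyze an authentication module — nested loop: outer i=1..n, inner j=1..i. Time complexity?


Reasoning: triangle: n(n+1)/2 ~ n^2/2
Complexity: O(n^2)

O(n^2)


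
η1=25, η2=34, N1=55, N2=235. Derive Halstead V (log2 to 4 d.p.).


Formula: V = N * log2(η), where N = N1 + N2 and η = η1 + η2
η = 25 + 34 = 59
N = 55 + 235 = 290
log2(59) ≈ 5.8826
V = 290 * 5.8826 = 1705.95

1705.95


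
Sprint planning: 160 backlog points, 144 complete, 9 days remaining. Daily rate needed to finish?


Formula: Required rate = Remaining points / Days left
Remaining = 160 - 144 = 16 points
Required rate = 16 / 9 = 1.78 points/day

1.78 points/day


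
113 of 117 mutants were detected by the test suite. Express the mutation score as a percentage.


Mutation score = killed / total * 100
Mutation score = 113 / 117 * 100
Mutation score = 96.58%

96.58%


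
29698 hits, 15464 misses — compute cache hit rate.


Formula: hit rate = hits / (hits + misses) * 100
hit rate = 29698 / (29698 + 15464) * 100
hit rate = 29698 / 45162 * 100
hit rate = 65.76%

65.76%


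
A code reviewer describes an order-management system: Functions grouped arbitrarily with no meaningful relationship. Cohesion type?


Reasoning: Worst: random grouping
Type: Coincidental cohesion

Coincidental cohesion


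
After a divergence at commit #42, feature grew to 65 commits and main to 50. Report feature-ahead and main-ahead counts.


Common ancestor: commit #42
feature commits after divergence: 65 - 42 = 23
main commits after divergence: 50 - 42 = 8
feature is 23 commits ahead of main
main is 8 commits ahead of feature

feature ahead: 23, main ahead: 8


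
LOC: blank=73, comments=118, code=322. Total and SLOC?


Total LOC = blank + comment + code
Total LOC = 73 + 118 + 322 = 513
SLOC (source only) = code = 322

Total LOC: 513, SLOC: 322


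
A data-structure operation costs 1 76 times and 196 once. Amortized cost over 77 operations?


Formula: Amortized cost = Total cost / Operations
Total cost = (76 * 1) + (1 * 196)
Total cost = 76 + 196 = 272
Amortized = 272 / 77 = 3.5325

3.5325


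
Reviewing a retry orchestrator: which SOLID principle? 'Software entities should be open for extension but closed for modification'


This describes the Open/Closed Principle (OCP)

Open/Closed Principle (OCP)


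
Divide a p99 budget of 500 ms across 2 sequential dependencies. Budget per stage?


Formula: per_stage = total_budget / stages
per_stage = 500 / 2
per_stage = 250.0 ms

250.0 ms


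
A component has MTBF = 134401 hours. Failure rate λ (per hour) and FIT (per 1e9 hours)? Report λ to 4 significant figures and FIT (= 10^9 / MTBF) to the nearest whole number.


Formula: λ = 1 / MTBF; FIT = λ × 1e9 = 1e9 / MTBF
λ = 1 / 134401 ≈ 7.440e-06 failures/hour
FIT = 1e9 / 134401 ≈ 7440 failures per 1e9 hours (nearest whole number)

λ = 7.440e-06 /h, FIT = 7440


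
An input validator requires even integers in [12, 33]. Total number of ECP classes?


Constraint: even integers in [12, 33]
Class 1: x < 12 — out-of-range invalid
Class 2: x in [12,33] but odd — wrong type invalid
Class 3: x in [12,33] and even — valid
Class 4: x > 33 — out-of-range invalid
Total equivalence classes: 4

4 equivalence classes


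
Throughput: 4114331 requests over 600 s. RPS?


Formula: throughput = requests / seconds
throughput = 4114331 / 600
throughput = 6857.22 requests/second

6857.22 requests/second


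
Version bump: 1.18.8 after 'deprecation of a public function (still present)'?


Current: 1.18.8
Change category: 'deprecation of a public function (still present)' → minor bump
SemVer rule: minor bump → increment MINOR, reset PATCH to 0 (MAJOR unchanged)
New: 1.19.0

1.19.0


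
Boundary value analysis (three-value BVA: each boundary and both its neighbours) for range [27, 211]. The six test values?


Range: [27, 211]
Boundaries: just below min, min, min+1, max-1, max, just above max
Values: [26, 27, 28, 210, 211, 212]

[26, 27, 28, 210, 211, 212]


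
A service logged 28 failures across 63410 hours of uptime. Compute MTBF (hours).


Formula: MTBF = Total operating time / Number of failures
MTBF = 63410 / 28
MTBF = 2264.64 hours

2264.64 hours


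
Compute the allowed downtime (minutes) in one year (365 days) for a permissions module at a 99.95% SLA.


Formula: allowed downtime = period * (100 - SLA) / 100
Period (year (365 days)) = 525600 minutes
Unavailability fraction = (100 - 99.95) / 100
Allowed downtime = 525600 * (100 - 99.95) / 100
Allowed downtime = 262.8 minutes

262.8 minutes


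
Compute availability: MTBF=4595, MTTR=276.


Availability = MTBF / (MTBF + MTTR)
Availability = 4595 / (4595 + 276)
Availability = 4595 / 4871
Availability = 94.3338%

94.3338%


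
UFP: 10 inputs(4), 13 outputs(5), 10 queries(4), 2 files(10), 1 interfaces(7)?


UFP = EI*4 + EO*5 + EQ*4 + ILF*10 + EIF*7
UFP = 10*4 + 13*5 + 10*4 + 2*10 + 1*7
UFP = 40 + 65 + 40 + 20 + 7
UFP = 172

172


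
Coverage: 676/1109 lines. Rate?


Coverage = covered / total * 100
Coverage = 676 / 1109 * 100
Coverage = 60.96%

60.96%


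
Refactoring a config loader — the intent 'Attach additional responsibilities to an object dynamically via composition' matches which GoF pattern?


This matches the Decorator pattern

Decorator


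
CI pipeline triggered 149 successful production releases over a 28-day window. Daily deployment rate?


Formula: deployments per day = releases / days
= 149 / 28
= 5.321 deploys/day
(equivalently, 37.25 deploys/week)

5.321 deploys/day


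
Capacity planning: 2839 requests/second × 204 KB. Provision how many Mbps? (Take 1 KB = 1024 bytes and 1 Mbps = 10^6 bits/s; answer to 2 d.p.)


Formula: Mbps = payload_bytes * RPS * 8 / 1e6
Payload per request = 204 KB = 204 * 1024 = 208896 bytes
Total bytes/sec = 208896 * 2839 = 593055744
Total bits/sec = 593055744 * 8 = 4744445952
Mbps = 4744445952 / 1e6 = 4744.45

4744.45 Mbps
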